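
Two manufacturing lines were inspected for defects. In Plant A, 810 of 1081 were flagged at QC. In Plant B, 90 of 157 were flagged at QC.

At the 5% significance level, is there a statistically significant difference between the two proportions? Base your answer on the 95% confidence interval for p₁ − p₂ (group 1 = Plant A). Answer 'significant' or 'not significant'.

p̂₁ = 810/1081 = 0.7493 and p̂₂ = 90/157 = 0.5732.
SE₁ = √(p̂₁(1−p̂₁)/n₁) = √(0.7493·0.2507/1081) = 0.01318; SE₂ = √(0.5732·0.4268/157) = 0.03947.
Independent samples: SE of the difference = √(SE₁² + SE₂²) = √(0.0001737124 + 0.0015578809) = 0.04161.
z* for 95% confidence is 1.960, so the margin of error is 1.960 × 0.04161 = 0.08156.
Point estimate p̂₁ − p̂₂ = 0.7493 − 0.5732 = 0.1761.
0.1761 ± 0.08156 → (0.09454, 0.25766).
The interval (0.09454, 0.25766) does not contain 0, so the difference is significant.

significant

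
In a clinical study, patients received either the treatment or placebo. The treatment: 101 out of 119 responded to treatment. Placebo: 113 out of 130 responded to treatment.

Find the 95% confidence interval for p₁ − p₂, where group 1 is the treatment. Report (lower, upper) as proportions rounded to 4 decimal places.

First, p̂₁ = 101/119 = 0.8487; p̂₂ = 113/130 = 0.8692.
The two standard errors are √(0.8487×0.1513/119) = 0.03285 and √(0.8692×0.1308/130) = 0.02957.
Because the samples are independent, SE_diff = √(0.03285² + 0.02957²) = 0.04420.
Using z* = 1.960 for 95%, ME = 1.960 × 0.04420 = 0.08663.
p̂₁ − p̂₂ = -0.0205; interval -0.0205 ± 0.08663 gives (-0.1071, 0.0661).

(-0.1071, 0.0661)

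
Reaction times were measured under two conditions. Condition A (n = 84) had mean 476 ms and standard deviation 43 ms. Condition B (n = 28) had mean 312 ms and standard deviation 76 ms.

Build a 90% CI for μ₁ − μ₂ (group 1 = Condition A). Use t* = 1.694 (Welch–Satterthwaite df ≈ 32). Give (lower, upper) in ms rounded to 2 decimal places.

Per-group SEs: s₁/√n₁ = 43/√84 = 4.6917, s₂/√n₂ = 76/√28 = 14.3626.
Unpooled SE of the difference: √(22.01204889 + 206.28427876) = 15.1095.
Margin of error = t* · SE = 1.694 × 15.1095 = 25.5955.
x̄₁ − x̄₂ = 476 − 312 = 164.0000.
CI: 164.0000 ± 25.5955 = (138.40, 189.60).

(138.40, 189.60)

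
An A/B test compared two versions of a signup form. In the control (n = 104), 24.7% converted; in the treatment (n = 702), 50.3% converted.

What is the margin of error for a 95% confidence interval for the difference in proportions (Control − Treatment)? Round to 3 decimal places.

The two standard errors are √(0.2470×0.7530/104) = 0.04229 and √(0.5030×0.4970/702) = 0.01887.
Because the samples are independent, SE_diff = √(0.04229² + 0.01887²) = 0.04631.
Using z* = 1.960 for 95%, ME = 1.960 × 0.04631 = 0.09077.

0.091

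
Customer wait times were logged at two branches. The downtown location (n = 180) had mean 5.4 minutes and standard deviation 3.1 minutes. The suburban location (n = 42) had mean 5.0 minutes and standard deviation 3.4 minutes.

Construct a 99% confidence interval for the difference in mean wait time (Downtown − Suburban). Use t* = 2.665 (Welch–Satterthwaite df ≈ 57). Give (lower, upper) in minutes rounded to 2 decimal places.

Standard errors of each mean: 3.1/√180 = 0.2311 and 3.4/√42 = 0.5246.
SE(x̄₁ − x̄₂) = √(0.2311² + 0.5246²) = 0.5732 for independent samples with unequal variances.
With t* = 2.665, the margin is 2.665 × 0.5732 = 1.5276.
x̄₁ − x̄₂ = 5.4 − 5.0 = 0.4000; the interval is 0.4000 ± 1.5276 = (-1.13, 1.93).

(-1.13, 1.93)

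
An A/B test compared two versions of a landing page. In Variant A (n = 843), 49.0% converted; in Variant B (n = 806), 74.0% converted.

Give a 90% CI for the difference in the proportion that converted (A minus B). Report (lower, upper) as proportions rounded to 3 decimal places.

(-0.288, -0.212)

The two standard errors are √(0.4900×0.5100/843) = 0.01722 and √(0.7400×0.2600/806) = 0.01545.
Because the samples are independent, SE_diff = √(0.01722² + 0.01545²) = 0.02314.
Using z* = 1.645 for 90%, ME = 1.645 × 0.02314 = 0.03807.
p̂₁ − p̂₂ = -0.2500; interval -0.2500 ± 0.03807 gives (-0.288, -0.212).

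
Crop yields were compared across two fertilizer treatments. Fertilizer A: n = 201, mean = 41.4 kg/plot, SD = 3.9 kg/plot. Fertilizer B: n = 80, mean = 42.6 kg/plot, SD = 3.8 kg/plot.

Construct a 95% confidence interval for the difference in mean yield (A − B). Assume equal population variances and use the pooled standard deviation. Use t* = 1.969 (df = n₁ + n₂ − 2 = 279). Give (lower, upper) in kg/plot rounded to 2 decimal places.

(-2.21, -0.19)

s_p = √[((n₁−1)s₁² + (n₂−1)s₂²)/(n₁+n₂−2)] = √[(200·3.9² + 79·3.8²)/279] = 3.8719.
SE = 3.8719·√(1/201 + 1/80) = 0.5118.
With t* = 1.969, margin = 1.969 × 0.5118 = 1.0077.
x̄₁ − x̄₂ = 41.4 − 42.6 = -1.2000; interval -1.2000 ± 1.0077 = (-2.21, -0.19).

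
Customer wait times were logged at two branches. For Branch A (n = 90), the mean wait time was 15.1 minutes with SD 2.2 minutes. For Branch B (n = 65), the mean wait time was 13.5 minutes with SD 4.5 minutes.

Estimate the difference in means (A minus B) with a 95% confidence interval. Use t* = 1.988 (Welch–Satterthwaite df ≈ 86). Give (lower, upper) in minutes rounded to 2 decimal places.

(0.40, 2.80)

Per-group SEs: s₁/√n₁ = 2.2/√90 = 0.2319, s₂/√n₂ = 4.5/√65 = 0.5582.
Unpooled SE of the difference: √(0.05377761 + 0.31158724) = 0.6045.
Margin of error = t* · SE = 1.988 × 0.6045 = 1.2017.
x̄₁ − x̄₂ = 15.1 − 13.5 = 1.6000.
CI: 1.6000 ± 1.2017 = (0.40, 2.80).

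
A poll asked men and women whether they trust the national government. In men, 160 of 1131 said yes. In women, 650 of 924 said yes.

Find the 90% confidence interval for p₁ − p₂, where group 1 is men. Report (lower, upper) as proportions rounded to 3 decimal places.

(-0.592, -0.532)

Sample proportions: 160/1131 = 0.1415, 650/924 = 0.7035.
Each SE is √(p̂(1−p̂)/n): √(0.1415·0.8585/1131) = 0.01036 and √(0.7035·0.2965/924) = 0.01502.
SE(p̂₁ − p̂₂) = √(SE₁² + SE₂²) = √(0.0001073296 + 0.0002256004) = 0.01825, since the two samples are independent.
At 90% confidence z* = 1.645; margin = 1.645 × 0.01825 = 0.03002.
The difference is 0.1415 − 0.7035 = -0.5620, so the interval is -0.5620 ± 0.03002 = (-0.592, -0.532).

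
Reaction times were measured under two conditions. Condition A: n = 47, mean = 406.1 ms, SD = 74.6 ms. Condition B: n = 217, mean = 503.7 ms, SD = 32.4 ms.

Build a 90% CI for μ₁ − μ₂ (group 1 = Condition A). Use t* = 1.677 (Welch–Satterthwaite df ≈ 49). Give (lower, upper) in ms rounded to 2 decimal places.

SE₁ = s₁/√n₁ = 74.6/√47 = 10.8815; SE₂ = 32.4/√217 = 2.1995.
Independent samples, unequal variances: SE_diff = √(SE₁² + SE₂²) = √(118.40704225 + 4.83780025) = 11.1016.
t* = 1.677, so margin of error = 1.677 × 11.1016 = 18.6174.
Difference in means = 406.1 − 503.7 = -97.6000.
-97.6000 ± 18.6174 → (-116.22, -78.98).

(-116.22, -78.98)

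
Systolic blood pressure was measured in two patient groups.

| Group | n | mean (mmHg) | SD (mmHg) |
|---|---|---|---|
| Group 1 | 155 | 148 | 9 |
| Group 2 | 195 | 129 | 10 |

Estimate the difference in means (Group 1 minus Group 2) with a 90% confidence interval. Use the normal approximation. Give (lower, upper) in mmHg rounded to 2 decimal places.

SE₁ = s₁/√n₁ = 9/√155 = 0.7229; SE₂ = 10/√195 = 0.7161.
Independent samples, unequal variances: SE_diff = √(SE₁² + SE₂²) = √(0.52258441 + 0.51279921) = 1.0175.
z* = 1.645, so margin of error = 1.645 × 1.0175 = 1.6738.
Difference in means = 148 − 129 = 19.0000.
19.0000 ± 1.6738 → (17.33, 20.67).

(17.33, 20.67)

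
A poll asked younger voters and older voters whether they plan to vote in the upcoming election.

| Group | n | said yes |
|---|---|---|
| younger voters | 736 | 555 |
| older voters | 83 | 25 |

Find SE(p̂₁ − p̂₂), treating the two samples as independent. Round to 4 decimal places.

Sample proportions: 555/736 = 0.7541, 25/83 = 0.3012.
Each SE is √(p̂(1−p̂)/n): √(0.7541·0.2459/736) = 0.01587 and √(0.3012·0.6988/83) = 0.05036.
SE(p̂₁ − p̂₂) = √(SE₁² + SE₂²) = √(0.0002518569 + 0.0025361296) = 0.05280, since the two samples are independent.

0.0528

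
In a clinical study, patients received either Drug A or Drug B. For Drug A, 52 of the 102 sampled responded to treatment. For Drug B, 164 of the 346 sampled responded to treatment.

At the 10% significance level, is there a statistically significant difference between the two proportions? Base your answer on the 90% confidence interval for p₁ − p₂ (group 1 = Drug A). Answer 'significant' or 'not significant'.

not significant

First, p̂₁ = 52/102 = 0.5098; p̂₂ = 164/346 = 0.4740.
The two standard errors are √(0.5098×0.4902/102) = 0.04950 and √(0.4740×0.5260/346) = 0.02684.
Because the samples are independent, SE_diff = √(0.04950² + 0.02684²) = 0.05631.
Using z* = 1.645 for 90%, ME = 1.645 × 0.05631 = 0.09263.
p̂₁ − p̂₂ = 0.0358; interval 0.0358 ± 0.09263 gives (-0.05683, 0.12843).
The interval (-0.05683, 0.12843) contains 0, so the difference is not significant.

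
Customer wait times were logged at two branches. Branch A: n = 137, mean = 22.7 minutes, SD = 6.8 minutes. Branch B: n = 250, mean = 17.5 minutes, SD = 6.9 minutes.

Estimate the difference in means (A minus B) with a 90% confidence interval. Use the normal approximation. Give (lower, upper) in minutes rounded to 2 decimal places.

Per-group SEs: s₁/√n₁ = 6.8/√137 = 0.5810, s₂/√n₂ = 6.9/√250 = 0.4364.
Unpooled SE of the difference: √(0.337561 + 0.19044496) = 0.7266.
Margin of error = z* · SE = 1.645 × 0.7266 = 1.1953.
x̄₁ − x̄₂ = 22.7 − 17.5 = 5.2000.
CI: 5.2000 ± 1.1953 = (4.00, 6.40).

(4.00, 6.40)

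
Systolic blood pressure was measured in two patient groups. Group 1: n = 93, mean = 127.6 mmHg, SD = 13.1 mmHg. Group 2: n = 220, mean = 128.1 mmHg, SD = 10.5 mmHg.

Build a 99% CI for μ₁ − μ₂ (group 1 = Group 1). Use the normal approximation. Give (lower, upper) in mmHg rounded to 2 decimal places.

Standard errors of each mean: 13.1/√93 = 1.3584 and 10.5/√220 = 0.7079.
SE(x̄₁ − x̄₂) = √(1.3584² + 0.7079²) = 1.5318 for independent samples with unequal variances.
With z* = 2.576, the margin is 2.576 × 1.5318 = 3.9459.
x̄₁ − x̄₂ = 127.6 − 128.1 = -0.5000; the interval is -0.5000 ± 3.9459 = (-4.45, 3.45).

(-4.45, 3.45)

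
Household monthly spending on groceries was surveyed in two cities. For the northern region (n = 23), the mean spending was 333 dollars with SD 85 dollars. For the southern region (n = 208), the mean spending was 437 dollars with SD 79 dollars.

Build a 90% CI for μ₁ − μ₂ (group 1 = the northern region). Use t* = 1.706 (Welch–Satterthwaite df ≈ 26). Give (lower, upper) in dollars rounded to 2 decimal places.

Standard errors of each mean: 85/√23 = 17.7237 and 79/√208 = 5.4777.
SE(x̄₁ − x̄₂) = √(17.7237² + 5.4777²) = 18.5509 for independent samples with unequal variances.
With t* = 1.706, the margin is 1.706 × 18.5509 = 31.6478.
x̄₁ − x̄₂ = 333 − 437 = -104.0000; the interval is -104.0000 ± 31.6478 = (-135.65, -72.35).

(-135.65, -72.35)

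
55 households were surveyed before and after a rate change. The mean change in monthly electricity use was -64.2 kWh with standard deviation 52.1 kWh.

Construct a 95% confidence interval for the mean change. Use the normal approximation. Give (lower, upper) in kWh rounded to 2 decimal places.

(-77.97, -50.43)

Paired design: SE = s_d/√n = 52.1/√55 = 7.0252.
z* = 1.960; margin of error = 1.960 × 7.0252 = 13.7694.
-64.2 ± 13.7694 → (-77.97, -50.43).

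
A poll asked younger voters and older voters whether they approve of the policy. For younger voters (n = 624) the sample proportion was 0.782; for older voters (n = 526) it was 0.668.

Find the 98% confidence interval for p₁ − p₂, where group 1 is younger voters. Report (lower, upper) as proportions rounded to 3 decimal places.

Each SE is √(p̂(1−p̂)/n): √(0.7820·0.2180/624) = 0.01653 and √(0.6680·0.3320/526) = 0.02053.
SE(p̂₁ − p̂₂) = √(SE₁² + SE₂²) = √(0.0002732409 + 0.0004214809) = 0.02636, since the two samples are independent.
At 98% confidence z* = 2.326; margin = 2.326 × 0.02636 = 0.06131.
The difference is 0.7820 − 0.6680 = 0.1140, so the interval is 0.1140 ± 0.06131 = (0.053, 0.175).

(0.053, 0.175)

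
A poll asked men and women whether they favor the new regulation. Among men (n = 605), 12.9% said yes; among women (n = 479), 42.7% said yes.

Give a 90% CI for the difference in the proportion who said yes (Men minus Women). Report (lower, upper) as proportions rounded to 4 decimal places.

Each SE is √(p̂(1−p̂)/n): √(0.1290·0.8710/605) = 0.01363 and √(0.4270·0.5730/479) = 0.02260.
SE(p̂₁ − p̂₂) = √(SE₁² + SE₂²) = √(0.0001857769 + 0.00051076) = 0.02639, since the two samples are independent.
At 90% confidence z* = 1.645; margin = 1.645 × 0.02639 = 0.04341.
The difference is 0.1290 − 0.4270 = -0.2980, so the interval is -0.2980 ± 0.04341 = (-0.3414, -0.2546).

(-0.3414, -0.2546)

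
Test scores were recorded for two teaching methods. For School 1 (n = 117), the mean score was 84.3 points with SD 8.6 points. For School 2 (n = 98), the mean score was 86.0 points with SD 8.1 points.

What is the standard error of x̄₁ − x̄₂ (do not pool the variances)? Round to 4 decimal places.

SE₁ = s₁/√n₁ = 8.6/√117 = 0.7951; SE₂ = 8.1/√98 = 0.8182.
Independent samples, unequal variances: SE_diff = √(SE₁² + SE₂²) = √(0.63218401 + 0.66945124) = 1.1409.

1.1409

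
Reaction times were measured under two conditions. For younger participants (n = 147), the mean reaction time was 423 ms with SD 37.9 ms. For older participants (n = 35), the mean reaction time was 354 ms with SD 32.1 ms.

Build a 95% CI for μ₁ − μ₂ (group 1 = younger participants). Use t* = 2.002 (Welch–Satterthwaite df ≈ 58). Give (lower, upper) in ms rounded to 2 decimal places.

(56.46, 81.54)

Per-group SEs: s₁/√n₁ = 37.9/√147 = 3.1259, s₂/√n₂ = 32.1/√35 = 5.4259.
Unpooled SE of the difference: √(9.77125081 + 29.44039081) = 6.2619.
Margin of error = t* · SE = 2.002 × 6.2619 = 12.5363.
x̄₁ − x̄₂ = 423 − 354 = 69.0000.
CI: 69.0000 ± 12.5363 = (56.46, 81.54).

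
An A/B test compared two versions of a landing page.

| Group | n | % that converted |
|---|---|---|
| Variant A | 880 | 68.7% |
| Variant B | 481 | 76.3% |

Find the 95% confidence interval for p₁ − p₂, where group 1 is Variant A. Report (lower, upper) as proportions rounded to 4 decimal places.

SE₁ = √(p̂₁(1−p̂₁)/n₁) = √(0.6870·0.3130/880) = 0.01563; SE₂ = √(0.7630·0.2370/481) = 0.01939.
Independent samples: SE of the difference = √(SE₁² + SE₂²) = √(0.0002442969 + 0.0003759721) = 0.02491.
z* for 95% confidence is 1.960, so the margin of error is 1.960 × 0.02491 = 0.04882.
Point estimate p̂₁ − p̂₂ = 0.6870 − 0.7630 = -0.0760.
-0.0760 ± 0.04882 → (-0.1248, -0.0272).

(-0.1248, -0.0272)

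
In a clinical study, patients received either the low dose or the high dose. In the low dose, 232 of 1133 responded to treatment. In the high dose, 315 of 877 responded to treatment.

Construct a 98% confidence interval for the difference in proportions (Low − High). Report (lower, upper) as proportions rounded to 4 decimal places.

(-0.2013, -0.1075)

First, p̂₁ = 232/1133 = 0.2048; p̂₂ = 315/877 = 0.3592.
The two standard errors are √(0.2048×0.7952/1133) = 0.01199 and √(0.3592×0.6408/877) = 0.01620.
Because the samples are independent, SE_diff = √(0.01199² + 0.01620²) = 0.02015.
Using z* = 2.326 for 98%, ME = 2.326 × 0.02015 = 0.04687.
p̂₁ − p̂₂ = -0.1544; interval -0.1544 ± 0.04687 gives (-0.2013, -0.1075).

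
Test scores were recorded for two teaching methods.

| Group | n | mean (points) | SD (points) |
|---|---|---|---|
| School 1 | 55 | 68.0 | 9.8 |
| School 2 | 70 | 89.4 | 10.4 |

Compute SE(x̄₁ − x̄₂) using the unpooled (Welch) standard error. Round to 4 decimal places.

Standard errors of each mean: 9.8/√55 = 1.3214 and 10.4/√70 = 1.2430.
SE(x̄₁ − x̄₂) = √(1.3214² + 1.2430²) = 1.8142 for independent samples with unequal variances.

1.8142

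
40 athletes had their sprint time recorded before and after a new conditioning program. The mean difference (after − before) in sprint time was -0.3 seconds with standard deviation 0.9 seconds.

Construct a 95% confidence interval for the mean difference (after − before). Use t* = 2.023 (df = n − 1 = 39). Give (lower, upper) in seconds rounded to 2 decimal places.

(-0.59, -0.01)

Paired design: SE = s_d/√n = 0.9/√40 = 0.1423.
t* = 2.023; margin of error = 2.023 × 0.1423 = 0.2879.
-0.3 ± 0.2879 → (-0.59, -0.01).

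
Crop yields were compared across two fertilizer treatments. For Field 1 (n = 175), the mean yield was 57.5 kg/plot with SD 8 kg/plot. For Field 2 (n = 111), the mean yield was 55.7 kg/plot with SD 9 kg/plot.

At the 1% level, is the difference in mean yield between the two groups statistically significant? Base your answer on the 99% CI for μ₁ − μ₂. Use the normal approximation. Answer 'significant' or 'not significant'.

SE₁ = s₁/√n₁ = 8/√175 = 0.6047; SE₂ = 9/√111 = 0.8542.
Independent samples, unequal variances: SE_diff = √(SE₁² + SE₂²) = √(0.36566209 + 0.72965764) = 1.0466.
z* = 2.576, so margin of error = 2.576 × 1.0466 = 2.6960.
Difference in means = 57.5 − 55.7 = 1.8000.
1.8000 ± 2.6960 → (-0.8960, 4.4960).
The interval (-0.8960, 4.4960) contains 0, so the difference is not significant.

not significant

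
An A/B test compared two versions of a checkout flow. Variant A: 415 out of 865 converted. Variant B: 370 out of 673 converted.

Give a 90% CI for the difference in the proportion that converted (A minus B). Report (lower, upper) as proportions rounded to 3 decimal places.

First, p̂₁ = 415/865 = 0.4798; p̂₂ = 370/673 = 0.5498.
The two standard errors are √(0.4798×0.5202/865) = 0.01699 and √(0.5498×0.4502/673) = 0.01918.
Because the samples are independent, SE_diff = √(0.01699² + 0.01918²) = 0.02562.
Using z* = 1.645 for 90%, ME = 1.645 × 0.02562 = 0.04214.
p̂₁ − p̂₂ = -0.0700; interval -0.0700 ± 0.04214 gives (-0.112, -0.028).

(-0.112, -0.028)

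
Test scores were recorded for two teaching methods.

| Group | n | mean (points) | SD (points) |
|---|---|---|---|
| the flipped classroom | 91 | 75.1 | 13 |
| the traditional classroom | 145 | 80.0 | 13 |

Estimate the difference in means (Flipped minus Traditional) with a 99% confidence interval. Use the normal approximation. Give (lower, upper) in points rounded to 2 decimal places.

(-9.38, -0.42)

Standard errors of each mean: 13/√91 = 1.3628 and 13/√145 = 1.0796.
SE(x̄₁ − x̄₂) = √(1.3628² + 1.0796²) = 1.7386 for independent samples with unequal variances.
With z* = 2.576, the margin is 2.576 × 1.7386 = 4.4786.
x̄₁ − x̄₂ = 75.1 − 80.0 = -4.9000; the interval is -4.9000 ± 4.4786 = (-9.38, -0.42).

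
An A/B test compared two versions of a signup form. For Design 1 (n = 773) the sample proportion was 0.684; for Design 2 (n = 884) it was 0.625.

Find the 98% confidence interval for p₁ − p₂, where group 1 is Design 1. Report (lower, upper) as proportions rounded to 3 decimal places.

The two standard errors are √(0.6840×0.3160/773) = 0.01672 and √(0.6250×0.3750/884) = 0.01628.
Because the samples are independent, SE_diff = √(0.01672² + 0.01628²) = 0.02334.
Using z* = 2.326 for 98%, ME = 2.326 × 0.02334 = 0.05429.
p̂₁ − p̂₂ = 0.0590; interval 0.0590 ± 0.05429 gives (0.005, 0.113).

(0.005, 0.113)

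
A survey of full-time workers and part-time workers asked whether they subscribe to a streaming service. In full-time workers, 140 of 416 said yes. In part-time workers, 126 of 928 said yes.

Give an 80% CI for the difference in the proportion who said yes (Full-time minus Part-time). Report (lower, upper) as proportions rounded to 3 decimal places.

First, p̂₁ = 140/416 = 0.3365; p̂₂ = 126/928 = 0.1358.
The two standard errors are √(0.3365×0.6635/416) = 0.02317 and √(0.1358×0.8642/928) = 0.01125.
Because the samples are independent, SE_diff = √(0.02317² + 0.01125²) = 0.02576.
Using z* = 1.282 for 80%, ME = 1.282 × 0.02576 = 0.03302.
p̂₁ − p̂₂ = 0.2007; interval 0.2007 ± 0.03302 gives (0.168, 0.234).

(0.168, 0.234)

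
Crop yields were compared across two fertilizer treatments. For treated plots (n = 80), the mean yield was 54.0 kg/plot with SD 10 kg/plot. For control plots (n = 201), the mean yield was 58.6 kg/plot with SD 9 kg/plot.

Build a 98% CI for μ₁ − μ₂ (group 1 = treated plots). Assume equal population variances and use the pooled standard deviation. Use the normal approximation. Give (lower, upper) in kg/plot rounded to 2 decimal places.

Pooled variance s_p² = [79·10² + 200·9²] / (80+201−2) = 86.3799, so s_p = 9.2941.
SE_diff = s_p·√(1/n₁ + 1/n₂) = 9.2941·√(1/80 + 1/201) = 1.2286.
z* = 2.326; margin = 2.326 × 1.2286 = 2.8577.
Difference = 54.0 − 58.6 = -4.6000.
-4.6000 ± 2.8577 → (-7.46, -1.74).

(-7.46, -1.74)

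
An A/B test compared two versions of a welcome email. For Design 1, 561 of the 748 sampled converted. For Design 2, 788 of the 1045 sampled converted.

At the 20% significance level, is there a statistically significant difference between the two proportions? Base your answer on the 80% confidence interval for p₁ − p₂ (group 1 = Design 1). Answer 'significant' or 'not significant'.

not significant

First, p̂₁ = 561/748 = 0.7500; p̂₂ = 788/1045 = 0.7541.
The two standard errors are √(0.7500×0.2500/748) = 0.01583 and √(0.7541×0.2459/1045) = 0.01332.
Because the samples are independent, SE_diff = √(0.01583² + 0.01332²) = 0.02069.
Using z* = 1.282 for 80%, ME = 1.282 × 0.02069 = 0.02652.
p̂₁ − p̂₂ = -0.0041; interval -0.0041 ± 0.02652 gives (-0.03062, 0.02242).
The interval (-0.03062, 0.02242) contains 0, so the difference is not significant.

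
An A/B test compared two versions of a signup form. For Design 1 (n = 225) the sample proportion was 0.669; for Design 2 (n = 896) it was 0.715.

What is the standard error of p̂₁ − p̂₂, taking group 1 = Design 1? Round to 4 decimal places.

Each SE is √(p̂(1−p̂)/n): √(0.6690·0.3310/225) = 0.03137 and √(0.7150·0.2850/896) = 0.01508.
SE(p̂₁ − p̂₂) = √(SE₁² + SE₂²) = √(0.0009840769 + 0.0002274064) = 0.03481, since the two samples are independent.

0.0348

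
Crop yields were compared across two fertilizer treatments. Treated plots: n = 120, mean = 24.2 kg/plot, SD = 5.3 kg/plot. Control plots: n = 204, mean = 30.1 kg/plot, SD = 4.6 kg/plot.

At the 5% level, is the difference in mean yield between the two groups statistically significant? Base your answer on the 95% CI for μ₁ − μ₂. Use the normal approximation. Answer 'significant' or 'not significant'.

significant

SE₁ = s₁/√n₁ = 5.3/√120 = 0.4838; SE₂ = 4.6/√204 = 0.3221.
Independent samples, unequal variances: SE_diff = √(SE₁² + SE₂²) = √(0.23406244 + 0.10374841) = 0.5812.
z* = 1.960, so margin of error = 1.960 × 0.5812 = 1.1392.
Difference in means = 24.2 − 30.1 = -5.9000.
-5.9000 ± 1.1392 → (-7.0392, -4.7608).
The interval (-7.0392, -4.7608) does not contain 0, so the difference is significant.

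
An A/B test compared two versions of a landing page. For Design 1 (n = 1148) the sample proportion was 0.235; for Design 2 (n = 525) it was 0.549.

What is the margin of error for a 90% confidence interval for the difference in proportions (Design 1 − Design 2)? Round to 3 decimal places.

0.041

SE₁ = √(p̂₁(1−p̂₁)/n₁) = √(0.2350·0.7650/1148) = 0.01251; SE₂ = √(0.5490·0.4510/525) = 0.02172.
Independent samples: SE of the difference = √(SE₁² + SE₂²) = √(0.0001565001 + 0.0004717584) = 0.02507.
z* for 90% confidence is 1.645, so the margin of error is 1.645 × 0.02507 = 0.04124.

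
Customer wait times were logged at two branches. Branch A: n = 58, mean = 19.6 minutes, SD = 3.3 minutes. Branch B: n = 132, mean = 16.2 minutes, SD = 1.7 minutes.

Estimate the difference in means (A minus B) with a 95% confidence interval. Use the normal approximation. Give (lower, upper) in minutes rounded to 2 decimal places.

(2.50, 4.30)

SE₁ = s₁/√n₁ = 3.3/√58 = 0.4333; SE₂ = 1.7/√132 = 0.1480.
Independent samples, unequal variances: SE_diff = √(SE₁² + SE₂²) = √(0.18774889 + 0.021904) = 0.4579.
z* = 1.960, so margin of error = 1.960 × 0.4579 = 0.8975.
Difference in means = 19.6 − 16.2 = 3.4000.
3.4000 ± 0.8975 → (2.50, 4.30).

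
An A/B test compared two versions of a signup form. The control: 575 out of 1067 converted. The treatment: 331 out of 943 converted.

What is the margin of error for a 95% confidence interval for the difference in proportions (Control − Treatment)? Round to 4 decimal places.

0.0427

First, p̂₁ = 575/1067 = 0.5389; p̂₂ = 331/943 = 0.3510.
The two standard errors are √(0.5389×0.4611/1067) = 0.01526 and √(0.3510×0.6490/943) = 0.01554.
Because the samples are independent, SE_diff = √(0.01526² + 0.01554²) = 0.02178.
Using z* = 1.960 for 95%, ME = 1.960 × 0.02178 = 0.04269.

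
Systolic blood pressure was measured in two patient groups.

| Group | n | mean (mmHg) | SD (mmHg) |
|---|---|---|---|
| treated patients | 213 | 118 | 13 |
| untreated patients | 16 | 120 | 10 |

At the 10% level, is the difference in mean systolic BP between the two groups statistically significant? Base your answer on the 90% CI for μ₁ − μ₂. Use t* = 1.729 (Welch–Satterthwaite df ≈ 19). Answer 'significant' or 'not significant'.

SE₁ = s₁/√n₁ = 13/√213 = 0.8907; SE₂ = 10/√16 = 2.5000.
Independent samples, unequal variances: SE_diff = √(SE₁² + SE₂²) = √(0.79334649 + 6.25) = 2.6539.
t* = 1.729, so margin of error = 1.729 × 2.6539 = 4.5886.
Difference in means = 118 − 120 = -2.0000.
-2.0000 ± 4.5886 → (-6.5886, 2.5886).
The interval (-6.5886, 2.5886) contains 0, so the difference is not significant.

not significant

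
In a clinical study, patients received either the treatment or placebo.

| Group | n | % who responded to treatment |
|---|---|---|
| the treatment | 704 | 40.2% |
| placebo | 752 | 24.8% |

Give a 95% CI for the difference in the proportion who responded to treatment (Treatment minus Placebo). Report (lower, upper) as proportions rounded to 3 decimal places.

The two standard errors are √(0.4020×0.5980/704) = 0.01848 and √(0.2480×0.7520/752) = 0.01575.
Because the samples are independent, SE_diff = √(0.01848² + 0.01575²) = 0.02428.
Using z* = 1.960 for 95%, ME = 1.960 × 0.02428 = 0.04759.
p̂₁ − p̂₂ = 0.1540; interval 0.1540 ± 0.04759 gives (0.106, 0.202).

(0.106, 0.202)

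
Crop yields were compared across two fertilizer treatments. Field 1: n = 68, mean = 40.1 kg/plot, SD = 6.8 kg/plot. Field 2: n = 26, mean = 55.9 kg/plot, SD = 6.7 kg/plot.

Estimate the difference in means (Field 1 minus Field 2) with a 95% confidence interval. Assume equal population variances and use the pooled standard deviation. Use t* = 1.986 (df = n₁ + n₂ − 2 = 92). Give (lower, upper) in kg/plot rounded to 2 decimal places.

s_p = √[((n₁−1)s₁² + (n₂−1)s₂²)/(n₁+n₂−2)] = √[(67·6.8² + 25·6.7²)/92] = 6.7730.
SE = 6.7730·√(1/68 + 1/26) = 1.5617.
With t* = 1.986, margin = 1.986 × 1.5617 = 3.1015.
x̄₁ − x̄₂ = 40.1 − 55.9 = -15.8000; interval -15.8000 ± 3.1015 = (-18.90, -12.70).

(-18.90, -12.70)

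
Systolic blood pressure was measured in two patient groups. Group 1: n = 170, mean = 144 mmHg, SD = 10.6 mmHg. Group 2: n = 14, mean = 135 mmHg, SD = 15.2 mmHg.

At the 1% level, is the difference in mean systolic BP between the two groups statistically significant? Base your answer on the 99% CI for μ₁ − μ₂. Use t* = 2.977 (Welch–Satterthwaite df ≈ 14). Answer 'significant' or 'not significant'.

not significant

Standard errors of each mean: 10.6/√170 = 0.8130 and 15.2/√14 = 4.0624.
SE(x̄₁ − x̄₂) = √(0.8130² + 4.0624²) = 4.1430 for independent samples with unequal variances.
With t* = 2.977, the margin is 2.977 × 4.1430 = 12.3337.
x̄₁ − x̄₂ = 144 − 135 = 9.0000; the interval is 9.0000 ± 12.3337 = (-3.3337, 21.3337).
The interval (-3.3337, 21.3337) contains 0, so the difference is not significant.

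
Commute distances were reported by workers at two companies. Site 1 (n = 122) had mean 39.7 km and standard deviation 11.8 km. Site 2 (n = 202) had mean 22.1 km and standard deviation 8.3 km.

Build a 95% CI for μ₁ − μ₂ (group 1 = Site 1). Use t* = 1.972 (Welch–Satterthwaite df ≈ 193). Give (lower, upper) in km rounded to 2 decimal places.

Standard errors of each mean: 11.8/√122 = 1.0683 and 8.3/√202 = 0.5840.
SE(x̄₁ − x̄₂) = √(1.0683² + 0.5840²) = 1.2175 for independent samples with unequal variances.
With t* = 1.972, the margin is 1.972 × 1.2175 = 2.4009.
x̄₁ − x̄₂ = 39.7 − 22.1 = 17.6000; the interval is 17.6000 ± 2.4009 = (15.20, 20.00).

(15.20, 20.00)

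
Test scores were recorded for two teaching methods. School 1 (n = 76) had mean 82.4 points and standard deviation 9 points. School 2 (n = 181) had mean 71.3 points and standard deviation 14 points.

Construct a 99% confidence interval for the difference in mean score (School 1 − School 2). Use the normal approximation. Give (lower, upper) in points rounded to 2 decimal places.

Per-group SEs: s₁/√n₁ = 9/√76 = 1.0324, s₂/√n₂ = 14/√181 = 1.0406.
Unpooled SE of the difference: √(1.06584976 + 1.08284836) = 1.4658.
Margin of error = z* · SE = 2.576 × 1.4658 = 3.7759.
x̄₁ − x̄₂ = 82.4 − 71.3 = 11.1000.
CI: 11.1000 ± 3.7759 = (7.32, 14.88).

(7.32, 14.88)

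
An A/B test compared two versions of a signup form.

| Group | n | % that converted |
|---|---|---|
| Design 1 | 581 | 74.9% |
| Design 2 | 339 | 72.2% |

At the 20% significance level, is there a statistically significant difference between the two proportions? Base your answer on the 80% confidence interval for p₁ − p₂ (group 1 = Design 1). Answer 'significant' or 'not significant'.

not significant

The two standard errors are √(0.7490×0.2510/581) = 0.01799 and √(0.7220×0.2780/339) = 0.02433.
Because the samples are independent, SE_diff = √(0.01799² + 0.02433²) = 0.03026.
Using z* = 1.282 for 80%, ME = 1.282 × 0.03026 = 0.03879.
p̂₁ − p̂₂ = 0.0270; interval 0.0270 ± 0.03879 gives (-0.01179, 0.06579).
The interval (-0.01179, 0.06579) contains 0, so the difference is not significant.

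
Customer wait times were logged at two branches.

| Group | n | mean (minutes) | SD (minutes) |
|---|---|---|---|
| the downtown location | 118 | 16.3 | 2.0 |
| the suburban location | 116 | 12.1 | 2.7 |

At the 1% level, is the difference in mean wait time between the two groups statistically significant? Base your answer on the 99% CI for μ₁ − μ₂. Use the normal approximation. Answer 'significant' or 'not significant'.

Standard errors of each mean: 2.0/√118 = 0.1841 and 2.7/√116 = 0.2507.
SE(x̄₁ − x̄₂) = √(0.1841² + 0.2507²) = 0.3110 for independent samples with unequal variances.
With z* = 2.576, the margin is 2.576 × 0.3110 = 0.8011.
x̄₁ − x̄₂ = 16.3 − 12.1 = 4.2000; the interval is 4.2000 ± 0.8011 = (3.3989, 5.0011).
The interval (3.3989, 5.0011) does not contain 0, so the difference is significant.

significant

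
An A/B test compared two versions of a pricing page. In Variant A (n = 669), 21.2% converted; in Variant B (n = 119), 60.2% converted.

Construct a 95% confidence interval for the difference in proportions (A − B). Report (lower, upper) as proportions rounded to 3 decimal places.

The two standard errors are √(0.2120×0.7880/669) = 0.01580 and √(0.6020×0.3980/119) = 0.04487.
Because the samples are independent, SE_diff = √(0.01580² + 0.04487²) = 0.04757.
Using z* = 1.960 for 95%, ME = 1.960 × 0.04757 = 0.09324.
p̂₁ − p̂₂ = -0.3900; interval -0.3900 ± 0.09324 gives (-0.483, -0.297).

(-0.483, -0.297)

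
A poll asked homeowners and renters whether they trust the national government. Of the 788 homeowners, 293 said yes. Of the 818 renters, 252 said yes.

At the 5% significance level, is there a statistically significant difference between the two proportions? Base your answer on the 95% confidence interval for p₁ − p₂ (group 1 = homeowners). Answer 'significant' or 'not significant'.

significant

First, p̂₁ = 293/788 = 0.3718; p̂₂ = 252/818 = 0.3081.
The two standard errors are √(0.3718×0.6282/788) = 0.01722 and √(0.3081×0.6919/818) = 0.01614.
Because the samples are independent, SE_diff = √(0.01722² + 0.01614²) = 0.02360.
Using z* = 1.960 for 95%, ME = 1.960 × 0.02360 = 0.04626.
p̂₁ − p̂₂ = 0.0637; interval 0.0637 ± 0.04626 gives (0.01744, 0.10996).
The interval (0.01744, 0.10996) does not contain 0, so the difference is significant.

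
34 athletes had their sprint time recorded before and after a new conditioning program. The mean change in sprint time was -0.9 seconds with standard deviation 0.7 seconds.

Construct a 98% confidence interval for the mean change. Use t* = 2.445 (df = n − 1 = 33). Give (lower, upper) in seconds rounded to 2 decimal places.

Paired design: SE = s_d/√n = 0.7/√34 = 0.1200.
t* = 2.445; margin of error = 2.445 × 0.1200 = 0.2934.
-0.9 ± 0.2934 → (-1.19, -0.61).

(-1.19, -0.61)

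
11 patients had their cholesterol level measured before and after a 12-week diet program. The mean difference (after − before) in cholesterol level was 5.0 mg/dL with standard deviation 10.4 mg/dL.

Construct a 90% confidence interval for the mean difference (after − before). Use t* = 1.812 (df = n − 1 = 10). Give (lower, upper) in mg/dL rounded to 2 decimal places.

(-0.68, 10.68)

Paired design: SE = s_d/√n = 10.4/√11 = 3.1357.
t* = 1.812; margin of error = 1.812 × 3.1357 = 5.6819.
5.0 ± 5.6819 → (-0.68, 10.68).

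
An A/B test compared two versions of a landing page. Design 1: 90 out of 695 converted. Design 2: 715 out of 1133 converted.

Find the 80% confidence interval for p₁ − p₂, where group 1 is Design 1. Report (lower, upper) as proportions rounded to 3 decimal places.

p̂₁ = 90/695 = 0.1295 and p̂₂ = 715/1133 = 0.6311.
SE₁ = √(p̂₁(1−p̂₁)/n₁) = √(0.1295·0.8705/695) = 0.01274; SE₂ = √(0.6311·0.3689/1133) = 0.01433.
Independent samples: SE of the difference = √(SE₁² + SE₂²) = √(0.0001623076 + 0.0002053489) = 0.01917.
z* for 80% confidence is 1.282, so the margin of error is 1.282 × 0.01917 = 0.02458.
Point estimate p̂₁ − p̂₂ = 0.1295 − 0.6311 = -0.5016.
-0.5016 ± 0.02458 → (-0.526, -0.477).

(-0.526, -0.477)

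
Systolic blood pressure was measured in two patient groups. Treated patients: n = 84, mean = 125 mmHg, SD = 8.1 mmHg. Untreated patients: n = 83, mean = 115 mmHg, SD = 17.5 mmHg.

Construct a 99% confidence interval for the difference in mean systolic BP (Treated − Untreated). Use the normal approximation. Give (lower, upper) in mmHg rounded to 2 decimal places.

Standard errors of each mean: 8.1/√84 = 0.8838 and 17.5/√83 = 1.9209.
SE(x̄₁ − x̄₂) = √(0.8838² + 1.9209²) = 2.1145 for independent samples with unequal variances.
With z* = 2.576, the margin is 2.576 × 2.1145 = 5.4470.
x̄₁ − x̄₂ = 125 − 115 = 10.0000; the interval is 10.0000 ± 5.4470 = (4.55, 15.45).

(4.55, 15.45)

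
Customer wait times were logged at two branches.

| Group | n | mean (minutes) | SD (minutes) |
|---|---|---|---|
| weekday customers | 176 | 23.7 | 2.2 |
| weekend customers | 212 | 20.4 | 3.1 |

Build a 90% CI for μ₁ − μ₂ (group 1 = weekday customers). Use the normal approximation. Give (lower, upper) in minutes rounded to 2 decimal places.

(2.86, 3.74)

Per-group SEs: s₁/√n₁ = 2.2/√176 = 0.1658, s₂/√n₂ = 3.1/√212 = 0.2129.
Unpooled SE of the difference: √(0.02748964 + 0.04532641) = 0.2698.
Margin of error = z* · SE = 1.645 × 0.2698 = 0.4438.
x̄₁ − x̄₂ = 23.7 − 20.4 = 3.3000.
CI: 3.3000 ± 0.4438 = (2.86, 3.74).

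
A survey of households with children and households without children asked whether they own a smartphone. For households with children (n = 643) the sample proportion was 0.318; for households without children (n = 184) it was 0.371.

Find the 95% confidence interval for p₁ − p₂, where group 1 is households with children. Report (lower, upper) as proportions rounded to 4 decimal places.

SE₁ = √(p̂₁(1−p̂₁)/n₁) = √(0.3180·0.6820/643) = 0.01837; SE₂ = √(0.3710·0.6290/184) = 0.03561.
Independent samples: SE of the difference = √(SE₁² + SE₂²) = √(0.0003374569 + 0.0012680721) = 0.04007.
z* for 95% confidence is 1.960, so the margin of error is 1.960 × 0.04007 = 0.07854.
Point estimate p̂₁ − p̂₂ = 0.3180 − 0.3710 = -0.0530.
-0.0530 ± 0.07854 → (-0.1315, 0.0255).

(-0.1315, 0.0255)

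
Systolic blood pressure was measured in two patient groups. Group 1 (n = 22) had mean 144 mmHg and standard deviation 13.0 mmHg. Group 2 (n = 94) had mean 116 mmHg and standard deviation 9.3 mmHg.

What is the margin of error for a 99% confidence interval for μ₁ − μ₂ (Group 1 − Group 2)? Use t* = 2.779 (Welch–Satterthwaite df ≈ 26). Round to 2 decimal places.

8.15

Standard errors of each mean: 13.0/√22 = 2.7716 and 9.3/√94 = 0.9592.
SE(x̄₁ − x̄₂) = √(2.7716² + 0.9592²) = 2.9329 for independent samples with unequal variances.
With t* = 2.779, the margin is 2.779 × 2.9329 = 8.1505.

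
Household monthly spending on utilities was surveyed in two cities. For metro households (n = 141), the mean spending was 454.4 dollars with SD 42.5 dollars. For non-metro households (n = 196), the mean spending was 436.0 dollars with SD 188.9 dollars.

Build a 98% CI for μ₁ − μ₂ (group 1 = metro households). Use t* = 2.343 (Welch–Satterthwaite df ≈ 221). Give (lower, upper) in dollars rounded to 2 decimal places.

Standard errors of each mean: 42.5/√141 = 3.5791 and 188.9/√196 = 13.4929.
SE(x̄₁ − x̄₂) = √(3.5791² + 13.4929²) = 13.9595 for independent samples with unequal variances.
With t* = 2.343, the margin is 2.343 × 13.9595 = 32.7071.
x̄₁ − x̄₂ = 454.4 − 436.0 = 18.4000; the interval is 18.4000 ± 32.7071 = (-14.31, 51.11).

(-14.31, 51.11)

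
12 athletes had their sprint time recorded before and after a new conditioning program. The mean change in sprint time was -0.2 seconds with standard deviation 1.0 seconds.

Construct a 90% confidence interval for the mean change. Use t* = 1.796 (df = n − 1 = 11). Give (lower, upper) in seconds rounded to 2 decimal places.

This is a matched-pairs design, so SE = s_d/√n = 1.0/√12 = 0.2887.
Margin = 1.796 × 0.2887 = 0.5185; the interval is -0.2 ± 0.5185 = (-0.72, 0.32).

(-0.72, 0.32)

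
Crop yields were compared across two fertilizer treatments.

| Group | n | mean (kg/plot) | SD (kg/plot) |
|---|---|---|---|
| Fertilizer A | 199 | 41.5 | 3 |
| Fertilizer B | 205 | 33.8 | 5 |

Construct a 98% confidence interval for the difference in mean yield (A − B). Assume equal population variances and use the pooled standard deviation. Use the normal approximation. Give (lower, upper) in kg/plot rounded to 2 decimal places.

(6.74, 8.66)

Pooled variance s_p² = [198·3² + 204·5²] / (199+205−2) = 17.1194, so s_p = 4.1376.
SE_diff = s_p·√(1/n₁ + 1/n₂) = 4.1376·√(1/199 + 1/205) = 0.4118.
z* = 2.326; margin = 2.326 × 0.4118 = 0.9578.
Difference = 41.5 − 33.8 = 7.7000.
7.7000 ± 0.9578 → (6.74, 8.66).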